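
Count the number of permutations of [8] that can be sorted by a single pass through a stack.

1430

Stack-sortable permutations are exactly the 231-avoiding ones, counted by C_n; here n = 8.
C_8 = 1430.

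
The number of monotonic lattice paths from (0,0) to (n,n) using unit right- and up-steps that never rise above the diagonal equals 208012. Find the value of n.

Such diagonal-avoiding paths in an n×n grid are counted by C_n. The Catalan number equal to 208012 is C_12.

12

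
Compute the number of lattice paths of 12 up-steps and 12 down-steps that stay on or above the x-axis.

Dyck paths of semilength n (length 2n) are counted by C_n; here n = 12.
C_12 = C(24,12)/13 = 2704156/13 = 208012.

208012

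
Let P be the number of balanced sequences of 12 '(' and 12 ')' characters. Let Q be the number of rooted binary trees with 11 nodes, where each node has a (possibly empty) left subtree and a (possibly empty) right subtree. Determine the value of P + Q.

A balanced arrangement of 12 bracket pairs is a Dyck word of semilength 12, so the count is C_12. So P = C_12 = 208012.
There are C_n binary search tree shapes on n keys; with n = 11 that is C_11. So Q = C_11 = 58786.
P + Q = 208012 + 58786 = 266798.

266798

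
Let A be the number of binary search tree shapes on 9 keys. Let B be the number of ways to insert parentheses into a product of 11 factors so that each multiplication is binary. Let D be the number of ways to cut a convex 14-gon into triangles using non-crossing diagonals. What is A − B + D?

196078

Rooted binary trees with 9 nodes (each child slot possibly empty) number C_9. So A = C_9 = 4862.
Ways to associate a product of 11 factors correspond to binary trees on 11 leaves, so the count is C_10. So B = C_10 = 16796.
The number of triangulations of a 14-gon is the Catalan number C_12 (index = sides − 2). So D = C_12 = 208012.
A − B + D = 4862 − 16796 + 208012 = 196078.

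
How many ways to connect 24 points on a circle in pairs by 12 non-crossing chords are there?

Pairing 24 circle points by 12 non-crossing chords gives C_12 matchings.
C_12 = C(24,12)/13 = 2704156/13 = 208012.

208012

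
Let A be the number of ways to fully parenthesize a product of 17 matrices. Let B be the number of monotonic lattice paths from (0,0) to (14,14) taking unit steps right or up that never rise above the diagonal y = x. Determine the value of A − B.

32683230

Parenthesizations of m factors correspond to full binary trees with m leaves, counted by C_{m−1}; m = 17 gives C_16. So A = C_16 = 35357670.
Monotone paths in an n×n grid that stay weakly below the diagonal are counted by C_n; here n = 14. So B = C_14 = 2674440.
A − B = 35357670 − 2674440 = 32683230.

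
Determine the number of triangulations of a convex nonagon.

429

A convex 9-gon is triangulated into 7 triangles, and the number of such triangulations is the Catalan number C_{9−2} = C_7.
C_7 = 429.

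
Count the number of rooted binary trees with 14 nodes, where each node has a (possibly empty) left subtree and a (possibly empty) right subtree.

2674440

There are C_n binary search tree shapes on n keys; with n = 14 that is C_14.
C_14 = C(28,14)/15 = 40116600/15 = 2674440.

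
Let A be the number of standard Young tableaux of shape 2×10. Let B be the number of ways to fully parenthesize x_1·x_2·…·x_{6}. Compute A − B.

By the hook-length formula (or a Dyck-path bijection), SYT of shape 2×10 number C_10. So A = C_10 = 16796.
Ways to associate a product of 6 factors correspond to binary trees on 6 leaves, so the count is C_5. So B = C_5 = 42.
A − B = 16796 − 42 = 16754.

16754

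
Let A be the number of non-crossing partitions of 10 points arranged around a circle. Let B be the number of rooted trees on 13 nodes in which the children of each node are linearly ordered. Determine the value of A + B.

The non-crossing partitions of [10] form a lattice of size C_10. So A = C_10 = 16796.
Rooted ordered (plane) trees on m nodes have m−1 edges and are counted by C_{m−1}; m = 13 gives C_12. So B = C_12 = 208012.
A + B = 16796 + 208012 = 224808.

224808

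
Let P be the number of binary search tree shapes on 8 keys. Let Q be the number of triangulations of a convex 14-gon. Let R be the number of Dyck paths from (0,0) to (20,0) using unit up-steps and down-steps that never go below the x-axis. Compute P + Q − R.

There are C_n binary search tree shapes on n keys; with n = 8 that is C_8. So P = C_8 = 1430.
The number of triangulations of a 14-gon is the Catalan number C_12 (index = sides − 2). So Q = C_12 = 208012.
A Dyck path with 10 up-steps and 10 down-steps has semilength 10, so there are C_10 of them. So R = C_10 = 16796.
P + Q − R = 1430 + 208012 − 16796 = 192646.

192646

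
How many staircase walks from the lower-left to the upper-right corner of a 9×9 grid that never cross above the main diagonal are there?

Sub-diagonal monotone paths from (0,0) to (9,9) biject with Dyck paths of semilength 9, giving C_9.
C_9 = 4862.

4862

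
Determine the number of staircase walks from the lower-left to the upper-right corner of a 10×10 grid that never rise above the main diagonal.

16796

Monotone paths in an n×n grid that stay weakly below the diagonal are counted by C_n; here n = 10.
C_10 = C(20,10)/11 = 184756/11 = 16796.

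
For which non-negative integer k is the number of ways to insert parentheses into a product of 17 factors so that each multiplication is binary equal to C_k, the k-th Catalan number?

Ways to associate a product of 17 factors correspond to binary trees on 17 leaves, so the count is C_16.

16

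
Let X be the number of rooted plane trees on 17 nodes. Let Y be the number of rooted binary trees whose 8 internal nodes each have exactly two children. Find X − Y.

35356240

A rooted plane tree on 17 nodes has 16 edges, and such trees are counted by C_16. So X = C_16 = 35357670.
Full binary trees with n internal nodes are counted by C_n; here n = 8. So Y = C_8 = 1430.
X − Y = 35357670 − 1430 = 35356240.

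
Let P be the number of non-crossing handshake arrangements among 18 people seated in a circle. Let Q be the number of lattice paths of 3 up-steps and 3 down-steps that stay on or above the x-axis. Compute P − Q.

4857

Non-crossing handshake pairings of 2n people are counted by C_n; 18 people gives n = 9. So P = C_9 = 4862.
A Dyck path with 3 up-steps and 3 down-steps has semilength 3, so there are C_3 of them. So Q = C_3 = 5.
P − Q = 4862 − 5 = 4857.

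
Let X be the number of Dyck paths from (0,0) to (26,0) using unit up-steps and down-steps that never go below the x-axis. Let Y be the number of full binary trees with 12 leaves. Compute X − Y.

Dyck paths of semilength n (length 2n) are counted by C_n; here n = 13. So X = C_13 = 742900.
A full binary tree with L leaves has L−1 internal nodes and is counted by C_{L−1}; L = 12 gives C_11. So Y = C_11 = 58786.
X − Y = 742900 − 58786 = 684114.

684114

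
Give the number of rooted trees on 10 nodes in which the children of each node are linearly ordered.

4862

Rooted ordered (plane) trees on m nodes have m−1 edges and are counted by C_{m−1}; m = 10 gives C_9.
C_9 = 4862.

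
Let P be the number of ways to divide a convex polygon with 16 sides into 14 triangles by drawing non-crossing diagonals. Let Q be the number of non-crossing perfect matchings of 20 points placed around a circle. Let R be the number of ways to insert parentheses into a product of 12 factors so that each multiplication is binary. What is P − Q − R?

2598858

A convex 16-gon is triangulated into 14 triangles, and the number of such triangulations is the Catalan number C_{16−2} = C_14. So P = C_14 = 2674440.
Pairing 20 circle points by 10 non-crossing chords gives C_10 matchings. So Q = C_10 = 16796.
Parenthesizations of m factors correspond to full binary trees with m leaves, counted by C_{m−1}; m = 12 gives C_11. So R = C_11 = 58786.
P − Q − R = 2674440 − 16796 − 58786 = 2598858.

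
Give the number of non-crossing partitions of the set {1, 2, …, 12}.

Non-crossing partitions of an n-element set are counted by C_n; here n = 12.
C_12 = 208012.

208012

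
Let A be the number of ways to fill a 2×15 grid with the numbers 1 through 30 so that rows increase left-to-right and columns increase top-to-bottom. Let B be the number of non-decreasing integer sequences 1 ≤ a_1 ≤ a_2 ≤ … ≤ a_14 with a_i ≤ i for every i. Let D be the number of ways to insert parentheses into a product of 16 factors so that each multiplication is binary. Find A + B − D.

2674440

Standard Young tableaux of shape 2×n are counted by C_n; here n = 15. So A = C_15 = 9694845.
Weakly increasing sequences with a_i ≤ i biject with Dyck paths of semilength 14, so there are C_14. So B = C_14 = 2674440.
Parenthesizations of m factors correspond to full binary trees with m leaves, counted by C_{m−1}; m = 16 gives C_15. So D = C_15 = 9694845.
A + B − D = 9694845 + 2674440 − 9694845 = 2674440.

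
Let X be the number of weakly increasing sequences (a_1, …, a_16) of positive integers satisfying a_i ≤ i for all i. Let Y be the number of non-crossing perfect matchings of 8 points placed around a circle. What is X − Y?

Weakly increasing sequences with a_i ≤ i biject with Dyck paths of semilength 16, so there are C_16. So X = C_16 = 35357670.
Pairing 8 circle points by 4 non-crossing chords gives C_4 matchings. So Y = C_4 = 14.
X − Y = 35357670 − 14 = 35357656.

35357656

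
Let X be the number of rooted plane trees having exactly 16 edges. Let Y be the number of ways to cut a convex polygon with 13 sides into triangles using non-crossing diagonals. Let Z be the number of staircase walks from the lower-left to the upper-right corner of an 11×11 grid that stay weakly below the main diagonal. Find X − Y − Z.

35240098

Rooted ordered trees with n edges are counted by C_n; here n = 16. So X = C_16 = 35357670.
The number of triangulations of a 13-gon is the Catalan number C_11 (index = sides − 2). So Y = C_11 = 58786.
Sub-diagonal monotone paths from (0,0) to (11,11) biject with Dyck paths of semilength 11, giving C_11. So Z = C_11 = 58786.
X − Y − Z = 35357670 − 58786 − 58786 = 35240098.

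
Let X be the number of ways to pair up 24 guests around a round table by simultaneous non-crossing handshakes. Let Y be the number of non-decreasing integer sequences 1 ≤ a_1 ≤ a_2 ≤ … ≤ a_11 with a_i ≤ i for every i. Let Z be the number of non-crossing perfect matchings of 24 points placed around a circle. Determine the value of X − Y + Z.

357238

Non-crossing handshake pairings of 2n people are counted by C_n; 24 people gives n = 12. So X = C_12 = 208012.
Such sub-staircase sequences of length n are counted by C_n; here n = 11. So Y = C_11 = 58786.
Pairing 24 circle points by 12 non-crossing chords gives C_12 matchings. So Z = C_12 = 208012.
X − Y + Z = 208012 − 58786 + 208012 = 357238.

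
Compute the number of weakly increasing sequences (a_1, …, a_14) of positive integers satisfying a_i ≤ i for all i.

Such sub-staircase sequences of length n are counted by C_n; here n = 14.
C_14 = C_13 · 2(2·13+1)/(13+2) = 742900 · 54/15 = 2674440.

2674440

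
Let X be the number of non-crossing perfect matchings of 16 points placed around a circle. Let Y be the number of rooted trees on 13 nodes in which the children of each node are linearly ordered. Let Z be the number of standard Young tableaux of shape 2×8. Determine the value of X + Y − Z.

208012

Pairing 16 circle points by 8 non-crossing chords gives C_8 matchings. So X = C_8 = 1430.
Rooted ordered (plane) trees on m nodes have m−1 edges and are counted by C_{m−1}; m = 13 gives C_12. So Y = C_12 = 208012.
Standard Young tableaux of shape 2×n are counted by C_n; here n = 8. So Z = C_8 = 1430.
X + Y − Z = 1430 + 208012 − 1430 = 208012.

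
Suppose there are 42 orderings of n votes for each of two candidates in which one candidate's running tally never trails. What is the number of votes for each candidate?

Such ballot sequences with n votes each are counted by C_n. Since C_5 = 42, the index is 5.

5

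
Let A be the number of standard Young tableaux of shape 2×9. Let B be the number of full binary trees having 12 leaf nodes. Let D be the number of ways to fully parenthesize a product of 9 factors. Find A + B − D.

By the hook-length formula (or a Dyck-path bijection), SYT of shape 2×9 number C_9. So A = C_9 = 4862.
A full binary tree with L leaves has L−1 internal nodes and is counted by C_{L−1}; L = 12 gives C_11. So B = C_11 = 58786.
Bracketing 9 factors into binary products is counted by C_{9−1} = C_8. So D = C_8 = 1430.
A + B − D = 4862 + 58786 − 1430 = 62218.

62218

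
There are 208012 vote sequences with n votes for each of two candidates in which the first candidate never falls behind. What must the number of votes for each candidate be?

12

Such ballot sequences with n votes each are counted by C_n. The Catalan number equal to 208012 is C_12.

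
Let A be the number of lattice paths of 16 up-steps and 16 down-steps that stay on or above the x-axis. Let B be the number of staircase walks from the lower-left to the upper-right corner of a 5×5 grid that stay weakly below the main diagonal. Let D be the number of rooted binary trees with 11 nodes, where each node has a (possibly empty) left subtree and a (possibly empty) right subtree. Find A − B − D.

35298842

Paths of 16 up- and 16 down-steps that never dip below the axis are Dyck paths; their count is C_16. So A = C_16 = 35357670.
Sub-diagonal monotone paths from (0,0) to (5,5) biject with Dyck paths of semilength 5, giving C_5. So B = C_5 = 42.
There are C_n binary search tree shapes on n keys; with n = 11 that is C_11. So D = C_11 = 58786.
A − B − D = 35357670 − 42 − 58786 = 35298842.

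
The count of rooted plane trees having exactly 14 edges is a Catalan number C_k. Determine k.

14

Rooted ordered trees with n edges are counted by C_n; here n = 14.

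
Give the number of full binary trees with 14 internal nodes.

2674440

Full binary trees with n internal nodes are counted by C_n; here n = 14.
C_14 = 2674440.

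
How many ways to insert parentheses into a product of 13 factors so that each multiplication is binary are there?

Bracketing 13 factors into binary products is counted by C_{13−1} = C_12.
C_12 = C_11 · 2(2·11+1)/(11+2) = 58786 · 46/13 = 208012.

208012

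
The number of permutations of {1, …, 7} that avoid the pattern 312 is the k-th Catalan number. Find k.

7

For any fixed pattern of length 3, the pattern-avoiding permutations of [7] number C_7.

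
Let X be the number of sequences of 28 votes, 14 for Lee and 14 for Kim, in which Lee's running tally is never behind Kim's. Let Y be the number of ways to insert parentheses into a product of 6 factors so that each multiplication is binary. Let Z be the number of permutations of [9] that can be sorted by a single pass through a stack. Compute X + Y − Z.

2669620

Ballot sequences with n votes each where one side never trails are Dyck words, counted by C_n; here n = 14. So X = C_14 = 2674440.
Ways to associate a product of 6 factors correspond to binary trees on 6 leaves, so the count is C_5. So Y = C_5 = 42.
By Knuth's characterisation, the stack-sortable permutations of length 9 are the 231-avoiders, numbering C_9. So Z = C_9 = 4862.
X + Y − Z = 2674440 + 42 − 4862 = 2669620.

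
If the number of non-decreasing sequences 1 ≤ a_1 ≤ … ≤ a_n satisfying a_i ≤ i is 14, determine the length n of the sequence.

Such sub-staircase sequences of length n are counted by C_n. Since C_4 = 14, the index is 4.

4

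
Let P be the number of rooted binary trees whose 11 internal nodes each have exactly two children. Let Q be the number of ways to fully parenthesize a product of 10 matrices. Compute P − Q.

The number of full binary trees on 11 internal nodes is the Catalan number C_11. So P = C_11 = 58786.
Parenthesizations of m factors correspond to full binary trees with m leaves, counted by C_{m−1}; m = 10 gives C_9. So Q = C_9 = 4862.
P − Q = 58786 − 4862 = 53924.

53924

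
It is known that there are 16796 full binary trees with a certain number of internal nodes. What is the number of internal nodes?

Full binary trees with n internal nodes are counted by C_n. Since C_10 = 16796, the index is 10.

10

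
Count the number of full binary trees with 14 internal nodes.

The number of full binary trees on 14 internal nodes is the Catalan number C_14.
C_14 = C_13 · 2(2·13+1)/(13+2) = 742900 · 54/15 = 2674440.

2674440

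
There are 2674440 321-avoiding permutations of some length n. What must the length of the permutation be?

14

Permutations of [n] avoiding a fixed length-3 pattern are counted by C_n. Since C_14 = 2674440, the index is 14.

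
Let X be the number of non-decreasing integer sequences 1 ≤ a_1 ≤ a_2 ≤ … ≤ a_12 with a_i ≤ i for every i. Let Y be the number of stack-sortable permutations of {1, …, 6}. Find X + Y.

Such sub-staircase sequences of length n are counted by C_n; here n = 12. So X = C_12 = 208012.
Stack-sortable permutations are exactly the 231-avoiding ones, counted by C_n; here n = 6. So Y = C_6 = 132.
X + Y = 208012 + 132 = 208144.

208144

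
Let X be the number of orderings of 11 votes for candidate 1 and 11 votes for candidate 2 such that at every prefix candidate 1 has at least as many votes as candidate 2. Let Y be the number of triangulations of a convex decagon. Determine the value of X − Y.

Ballot sequences with n votes each where one side never trails are Dyck words, counted by C_n; here n = 11. So X = C_11 = 58786.
The number of triangulations of a 10-gon is the Catalan number C_8 (index = sides − 2). So Y = C_8 = 1430.
X − Y = 58786 − 1430 = 57356.

57356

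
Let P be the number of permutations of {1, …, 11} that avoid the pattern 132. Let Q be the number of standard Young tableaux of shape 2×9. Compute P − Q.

53924

For any fixed pattern of length 3, the pattern-avoiding permutations of [11] number C_11. So P = C_11 = 58786.
By the hook-length formula (or a Dyck-path bijection), SYT of shape 2×9 number C_9. So Q = C_9 = 4862.
P − Q = 58786 − 4862 = 53924.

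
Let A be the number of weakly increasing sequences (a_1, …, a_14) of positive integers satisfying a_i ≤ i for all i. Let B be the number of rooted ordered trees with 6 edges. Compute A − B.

Weakly increasing sequences with a_i ≤ i biject with Dyck paths of semilength 14, so there are C_14. So A = C_14 = 2674440.
A rooted plane tree with 6 edges has 7 nodes, and the count is C_6. So B = C_6 = 132.
A − B = 2674440 − 132 = 2674308.

2674308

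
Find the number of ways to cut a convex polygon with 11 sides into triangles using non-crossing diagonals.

4862

A convex 11-gon is triangulated into 9 triangles, and the number of such triangulations is the Catalan number C_{11−2} = C_9.
C_9 = C(18,9)/10 = 48620/10 = 4862.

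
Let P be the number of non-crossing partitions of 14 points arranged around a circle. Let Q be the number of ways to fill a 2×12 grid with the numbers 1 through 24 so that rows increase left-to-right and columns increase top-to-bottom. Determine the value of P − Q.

Non-crossing partitions of an n-element set are counted by C_n; here n = 14. So P = C_14 = 2674440.
By the hook-length formula (or a Dyck-path bijection), SYT of shape 2×12 number C_12. So Q = C_12 = 208012.
P − Q = 2674440 − 208012 = 2466428.

2466428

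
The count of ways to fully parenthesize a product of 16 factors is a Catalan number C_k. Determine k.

15

Parenthesizations of m factors correspond to full binary trees with m leaves, counted by C_{m−1}; m = 16 gives C_15.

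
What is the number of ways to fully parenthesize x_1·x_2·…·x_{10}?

4862

Parenthesizations of m factors correspond to full binary trees with m leaves, counted by C_{m−1}; m = 10 gives C_9.
C_9 = C(18,9)/10 = 48620/10 = 4862.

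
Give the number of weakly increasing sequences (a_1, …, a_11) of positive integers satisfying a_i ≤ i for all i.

Such sub-staircase sequences of length n are counted by C_n; here n = 11.
C_11 = 58786.

58786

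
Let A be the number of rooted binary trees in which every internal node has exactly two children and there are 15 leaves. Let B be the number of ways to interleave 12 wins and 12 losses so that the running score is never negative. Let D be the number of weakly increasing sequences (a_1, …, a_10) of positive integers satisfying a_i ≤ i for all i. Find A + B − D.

A full binary tree with L leaves has L−1 internal nodes and is counted by C_{L−1}; L = 15 gives C_14. So A = C_14 = 2674440.
Ballot sequences with n votes each where one side never trails are Dyck words, counted by C_n; here n = 12. So B = C_12 = 208012.
Weakly increasing sequences with a_i ≤ i biject with Dyck paths of semilength 10, so there are C_10. So D = C_10 = 16796.
A + B − D = 2674440 + 208012 − 16796 = 2865656.

2865656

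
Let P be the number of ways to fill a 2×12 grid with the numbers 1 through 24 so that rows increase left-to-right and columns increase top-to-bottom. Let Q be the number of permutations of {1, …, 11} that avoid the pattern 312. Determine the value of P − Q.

By the hook-length formula (or a Dyck-path bijection), SYT of shape 2×12 number C_12. So P = C_12 = 208012.
Permutations of [n] avoiding any single length-3 pattern are counted by C_n; here n = 11. So Q = C_11 = 58786.
P − Q = 208012 − 58786 = 149226.

149226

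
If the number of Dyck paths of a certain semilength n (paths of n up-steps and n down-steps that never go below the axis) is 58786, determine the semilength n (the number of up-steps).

11

Dyck paths of semilength n are counted by C_n. The Catalan number equal to 58786 is C_11.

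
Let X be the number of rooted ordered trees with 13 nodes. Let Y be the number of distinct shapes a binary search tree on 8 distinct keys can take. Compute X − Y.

206582

Rooted ordered (plane) trees on m nodes have m−1 edges and are counted by C_{m−1}; m = 13 gives C_12. So X = C_12 = 208012.
Binary trees (left/right distinguished) on n nodes are counted by C_n; here n = 8. So Y = C_8 = 1430.
X − Y = 208012 − 1430 = 206582.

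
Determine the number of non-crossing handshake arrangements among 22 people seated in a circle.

58786

With 22 = 2·11 people, non-crossing handshake pairings are non-crossing perfect matchings on a circle, counted by C_11.
C_11 = C_10 · 2(2·10+1)/(10+2) = 16796 · 42/12 = 58786.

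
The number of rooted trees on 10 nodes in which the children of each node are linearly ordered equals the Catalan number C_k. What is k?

9

A rooted plane tree on 10 nodes has 9 edges, and such trees are counted by C_9.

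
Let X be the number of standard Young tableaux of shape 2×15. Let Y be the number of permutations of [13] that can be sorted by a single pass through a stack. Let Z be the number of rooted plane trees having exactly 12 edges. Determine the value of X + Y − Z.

Standard Young tableaux of shape 2×n are counted by C_n; here n = 15. So X = C_15 = 9694845.
By Knuth's characterisation, the stack-sortable permutations of length 13 are the 231-avoiders, numbering C_13. So Y = C_13 = 742900.
Rooted ordered trees with n edges are counted by C_n; here n = 12. So Z = C_12 = 208012.
X + Y − Z = 9694845 + 742900 − 208012 = 10229733.

10229733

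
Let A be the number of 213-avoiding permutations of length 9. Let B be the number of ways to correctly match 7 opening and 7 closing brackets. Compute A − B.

4433

Permutations of [n] avoiding any single length-3 pattern are counted by C_n; here n = 9. So A = C_9 = 4862.
Balanced strings of n pairs of brackets are counted by C_n; here n = 7. So B = C_7 = 429.
A − B = 4862 − 429 = 4433.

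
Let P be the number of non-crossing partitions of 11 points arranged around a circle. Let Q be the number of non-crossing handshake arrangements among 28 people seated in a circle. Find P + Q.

2733226

Non-crossing partitions of an n-element set are counted by C_n; here n = 11. So P = C_11 = 58786.
Non-crossing handshake pairings of 2n people are counted by C_n; 28 people gives n = 14. So Q = C_14 = 2674440.
P + Q = 58786 + 2674440 = 2733226.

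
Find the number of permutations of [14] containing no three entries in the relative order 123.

2674440

Permutations of [n] avoiding any single length-3 pattern are counted by C_n; here n = 14.
C_14 = C_13 · 2(2·13+1)/(13+2) = 742900 · 54/15 = 2674440.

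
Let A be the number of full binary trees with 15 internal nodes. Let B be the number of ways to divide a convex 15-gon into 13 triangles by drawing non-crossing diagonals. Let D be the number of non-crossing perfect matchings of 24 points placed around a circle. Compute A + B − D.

10229733

The number of full binary trees on 15 internal nodes is the Catalan number C_15. So A = C_15 = 9694845.
The number of triangulations of a 15-gon is the Catalan number C_13 (index = sides − 2). So B = C_13 = 742900.
Non-crossing perfect matchings of 2n points on a circle are counted by C_n; with 24 points, n = 12. So D = C_12 = 208012.
A + B − D = 9694845 + 742900 − 208012 = 10229733.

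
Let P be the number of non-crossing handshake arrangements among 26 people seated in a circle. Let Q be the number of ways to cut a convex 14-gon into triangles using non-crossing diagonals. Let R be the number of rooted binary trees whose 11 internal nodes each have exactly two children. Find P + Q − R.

Non-crossing handshake pairings of 2n people are counted by C_n; 26 people gives n = 13. So P = C_13 = 742900.
The number of triangulations of a 14-gon is the Catalan number C_12 (index = sides − 2). So Q = C_12 = 208012.
The number of full binary trees on 11 internal nodes is the Catalan number C_11. So R = C_11 = 58786.
P + Q − R = 742900 + 208012 − 58786 = 892126.

892126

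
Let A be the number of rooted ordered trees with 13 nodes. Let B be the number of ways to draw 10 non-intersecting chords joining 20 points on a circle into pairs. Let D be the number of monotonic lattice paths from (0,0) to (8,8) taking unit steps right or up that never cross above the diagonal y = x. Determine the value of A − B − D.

A rooted plane tree on 13 nodes has 12 edges, and such trees are counted by C_12. So A = C_12 = 208012.
Pairing 20 circle points by 10 non-crossing chords gives C_10 matchings. So B = C_10 = 16796.
Sub-diagonal monotone paths from (0,0) to (8,8) biject with Dyck paths of semilength 8, giving C_8. So D = C_8 = 1430.
A − B − D = 208012 − 16796 − 1430 = 189786.

189786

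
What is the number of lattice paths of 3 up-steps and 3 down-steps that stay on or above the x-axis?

5

Paths of 3 up- and 3 down-steps that never dip below the axis are Dyck paths; their count is C_3.
C_3 = C(6,3)/4 = 20/4 = 5.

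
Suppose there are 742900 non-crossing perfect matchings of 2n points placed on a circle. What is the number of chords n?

13

Non-crossing pairings of 2n points on a circle are counted by C_n, and C_13 = 742900.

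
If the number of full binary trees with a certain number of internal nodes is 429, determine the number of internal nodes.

7

Full binary trees with n internal nodes are counted by C_n. Since C_7 = 429, the index is 7.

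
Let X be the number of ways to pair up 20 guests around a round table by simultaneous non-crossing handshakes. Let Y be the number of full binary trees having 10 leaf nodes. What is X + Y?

21658

With 20 = 2·10 people, non-crossing handshake pairings are non-crossing perfect matchings on a circle, counted by C_10. So X = C_10 = 16796.
Full binary trees with 10 leaves have 10−1 = 9 internal nodes, so there are C_9 of them. So Y = C_9 = 4862.
X + Y = 16796 + 4862 = 21658.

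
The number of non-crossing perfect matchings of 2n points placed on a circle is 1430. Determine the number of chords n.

8

Non-crossing pairings of 2n points on a circle are counted by C_n, and C_8 = 1430.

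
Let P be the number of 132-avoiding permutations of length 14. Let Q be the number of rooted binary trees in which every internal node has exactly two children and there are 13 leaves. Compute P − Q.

2466428

For any fixed pattern of length 3, the pattern-avoiding permutations of [14] number C_14. So P = C_14 = 2674440.
A full binary tree with L leaves has L−1 internal nodes and is counted by C_{L−1}; L = 13 gives C_12. So Q = C_12 = 208012.
P − Q = 2674440 − 208012 = 2466428.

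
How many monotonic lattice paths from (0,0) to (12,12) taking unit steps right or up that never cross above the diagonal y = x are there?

208012

Sub-diagonal monotone paths from (0,0) to (12,12) biject with Dyck paths of semilength 12, giving C_12.
C_12 = C(24,12)/13 = 2704156/13 = 208012.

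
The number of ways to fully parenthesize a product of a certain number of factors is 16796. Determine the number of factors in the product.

11

Parenthesizations of m factors are counted by C_{m−1}. Since C_10 = 16796, the index is 10.
So the index is 10, and the number of factors is 10 + 1 = 11.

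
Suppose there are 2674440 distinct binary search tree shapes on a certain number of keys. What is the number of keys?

14

Binary search tree shapes on n keys are counted by C_n; 2674440 = C_14.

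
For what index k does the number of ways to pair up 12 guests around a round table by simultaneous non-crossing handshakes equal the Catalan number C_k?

With 12 = 2·6 people, non-crossing handshake pairings are non-crossing perfect matchings on a circle, counted by C_6.

6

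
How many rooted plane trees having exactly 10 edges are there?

A rooted plane tree with 10 edges has 11 nodes, and the count is C_10.
C_10 = C(20,10)/11 = 184756/11 = 16796.

16796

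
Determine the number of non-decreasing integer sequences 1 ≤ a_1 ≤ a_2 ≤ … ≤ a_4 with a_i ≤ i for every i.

14

Weakly increasing sequences with a_i ≤ i biject with Dyck paths of semilength 4, so there are C_4.
C_4 = C(8,4)/5 = 70/5 = 14.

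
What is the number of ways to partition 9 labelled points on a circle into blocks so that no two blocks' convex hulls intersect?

The non-crossing partitions of [9] form a lattice of size C_9.
C_9 = C(18,9)/10 = 48620/10 = 4862.

4862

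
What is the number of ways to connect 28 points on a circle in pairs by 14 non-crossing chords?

Non-crossing perfect matchings of 2n points on a circle are counted by C_n; with 28 points, n = 14.
C_14 = C(28,14)/15 = 40116600/15 = 2674440.

2674440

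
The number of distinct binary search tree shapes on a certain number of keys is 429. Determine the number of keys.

7

Binary search tree shapes on n keys are counted by C_n, and C_7 = 429.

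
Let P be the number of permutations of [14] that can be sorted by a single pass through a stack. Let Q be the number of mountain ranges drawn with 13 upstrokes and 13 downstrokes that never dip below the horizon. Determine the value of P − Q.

1931540

Stack-sortable permutations are exactly the 231-avoiding ones, counted by C_n; here n = 14. So P = C_14 = 2674440.
Paths of 13 up- and 13 down-steps that never dip below the axis are Dyck paths; their count is C_13. So Q = C_13 = 742900.
P − Q = 2674440 − 742900 = 1931540.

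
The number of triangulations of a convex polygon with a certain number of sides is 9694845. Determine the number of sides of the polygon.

Triangulations of a convex m-gon are counted by C_{m−2}. Since C_15 = 9694845, the index is 15.
So m − 2 = 15, giving m = 17 sides.

17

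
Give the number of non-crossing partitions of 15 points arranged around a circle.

The non-crossing partitions of [15] form a lattice of size C_15.
C_15 = 9694845.

9694845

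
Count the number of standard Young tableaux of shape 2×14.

2674440

Standard Young tableaux of shape 2×n are counted by C_n; here n = 14.
C_14 = C(28,14)/15 = 40116600/15 = 2674440.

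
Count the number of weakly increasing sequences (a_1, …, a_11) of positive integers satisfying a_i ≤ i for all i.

58786

Such sub-staircase sequences of length n are counted by C_n; here n = 11.
C_11 = C(22,11)/12 = 705432/12 = 58786.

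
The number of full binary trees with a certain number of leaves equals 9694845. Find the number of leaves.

Full binary trees with L leaves are counted by C_{L−1}, and C_15 = 9694845.
So the index is 15, and the number of leaves is 15 + 1 = 16.

16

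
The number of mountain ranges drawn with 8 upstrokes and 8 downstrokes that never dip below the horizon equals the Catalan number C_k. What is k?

8

A Dyck path with 8 up-steps and 8 down-steps has semilength 8, so there are C_8 of them.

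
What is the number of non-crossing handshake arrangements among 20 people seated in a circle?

16796

Non-crossing handshake pairings of 2n people are counted by C_n; 20 people gives n = 10.
C_10 = C(20,10)/11 = 184756/11 = 16796.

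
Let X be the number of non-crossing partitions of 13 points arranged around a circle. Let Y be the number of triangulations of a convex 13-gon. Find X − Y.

684114

Non-crossing partitions of an n-element set are counted by C_n; here n = 13. So X = C_13 = 742900.
Triangulations of a convex m-gon are counted by C_{m−2}; with m = 13 this is C_11. So Y = C_11 = 58786.
X − Y = 742900 − 58786 = 684114.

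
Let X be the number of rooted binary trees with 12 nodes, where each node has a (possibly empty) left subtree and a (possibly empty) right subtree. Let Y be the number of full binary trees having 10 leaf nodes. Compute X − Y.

203150

Binary trees (left/right distinguished) on n nodes are counted by C_n; here n = 12. So X = C_12 = 208012.
Full binary trees with 10 leaves have 10−1 = 9 internal nodes, so there are C_9 of them. So Y = C_9 = 4862.
X − Y = 208012 − 4862 = 203150.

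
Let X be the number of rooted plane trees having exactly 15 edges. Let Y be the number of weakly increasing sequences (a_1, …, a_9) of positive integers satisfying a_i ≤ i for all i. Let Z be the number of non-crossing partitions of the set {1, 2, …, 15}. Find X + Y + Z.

19394552

A rooted plane tree with 15 edges has 16 nodes, and the count is C_15. So X = C_15 = 9694845.
Such sub-staircase sequences of length n are counted by C_n; here n = 9. So Y = C_9 = 4862.
Non-crossing partitions of an n-element set are counted by C_n; here n = 15. So Z = C_15 = 9694845.
X + Y + Z = 9694845 + 4862 + 9694845 = 19394552.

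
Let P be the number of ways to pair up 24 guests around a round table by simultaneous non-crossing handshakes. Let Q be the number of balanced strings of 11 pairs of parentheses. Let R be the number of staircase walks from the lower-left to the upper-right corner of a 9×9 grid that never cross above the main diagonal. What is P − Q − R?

144364

With 24 = 2·12 people, non-crossing handshake pairings are non-crossing perfect matchings on a circle, counted by C_12. So P = C_12 = 208012.
Balanced strings of n pairs of brackets are counted by C_n; here n = 11. So Q = C_11 = 58786.
Monotone paths in an n×n grid that stay weakly below the diagonal are counted by C_n; here n = 9. So R = C_9 = 4862.
P − Q − R = 208012 − 58786 − 4862 = 144364.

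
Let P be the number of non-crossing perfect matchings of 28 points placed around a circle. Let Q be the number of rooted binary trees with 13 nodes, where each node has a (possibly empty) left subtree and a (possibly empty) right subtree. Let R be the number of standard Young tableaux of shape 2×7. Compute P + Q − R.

Pairing 28 circle points by 14 non-crossing chords gives C_14 matchings. So P = C_14 = 2674440.
Rooted binary trees with 13 nodes (each child slot possibly empty) number C_13. So Q = C_13 = 742900.
Standard Young tableaux of shape 2×n are counted by C_n; here n = 7. So R = C_7 = 429.
P + Q − R = 2674440 + 742900 − 429 = 3416911.

3416911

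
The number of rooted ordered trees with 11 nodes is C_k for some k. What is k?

10

Rooted ordered (plane) trees on m nodes have m−1 edges and are counted by C_{m−1}; m = 11 gives C_10.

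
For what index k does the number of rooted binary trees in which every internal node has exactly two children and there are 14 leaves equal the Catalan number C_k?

13

A full binary tree with L leaves has L−1 internal nodes and is counted by C_{L−1}; L = 14 gives C_13.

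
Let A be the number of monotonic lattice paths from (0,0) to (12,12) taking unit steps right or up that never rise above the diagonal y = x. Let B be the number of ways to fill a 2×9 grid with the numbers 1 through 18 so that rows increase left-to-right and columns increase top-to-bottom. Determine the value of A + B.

Sub-diagonal monotone paths from (0,0) to (12,12) biject with Dyck paths of semilength 12, giving C_12. So A = C_12 = 208012.
Standard Young tableaux of shape 2×n are counted by C_n; here n = 9. So B = C_9 = 4862.
A + B = 208012 + 4862 = 212874.

212874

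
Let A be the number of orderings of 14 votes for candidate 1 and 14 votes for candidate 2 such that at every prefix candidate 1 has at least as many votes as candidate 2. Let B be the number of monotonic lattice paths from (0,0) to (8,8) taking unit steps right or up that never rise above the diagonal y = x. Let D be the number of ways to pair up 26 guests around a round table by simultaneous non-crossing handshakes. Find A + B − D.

1932970

Ballot sequences with n votes each where one side never trails are Dyck words, counted by C_n; here n = 14. So A = C_14 = 2674440.
Sub-diagonal monotone paths from (0,0) to (8,8) biject with Dyck paths of semilength 8, giving C_8. So B = C_8 = 1430.
Non-crossing handshake pairings of 2n people are counted by C_n; 26 people gives n = 13. So D = C_13 = 742900.
A + B − D = 2674440 + 1430 − 742900 = 1932970.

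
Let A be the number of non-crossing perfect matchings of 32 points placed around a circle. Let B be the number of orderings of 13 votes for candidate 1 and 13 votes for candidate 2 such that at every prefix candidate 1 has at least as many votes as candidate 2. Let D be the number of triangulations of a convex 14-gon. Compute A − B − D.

Non-crossing perfect matchings of 2n points on a circle are counted by C_n; with 32 points, n = 16. So A = C_16 = 35357670.
Ballot sequences with n votes each where one side never trails are Dyck words, counted by C_n; here n = 13. So B = C_13 = 742900.
The number of triangulations of a 14-gon is the Catalan number C_12 (index = sides − 2). So D = C_12 = 208012.
A − B − D = 35357670 − 742900 − 208012 = 34406758.

34406758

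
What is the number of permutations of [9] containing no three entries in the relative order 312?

4862

For any fixed pattern of length 3, the pattern-avoiding permutations of [9] number C_9.
C_9 = C(18,9)/10 = 48620/10 = 4862.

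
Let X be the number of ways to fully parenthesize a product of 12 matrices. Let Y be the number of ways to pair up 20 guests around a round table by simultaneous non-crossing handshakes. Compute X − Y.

Parenthesizations of m factors correspond to full binary trees with m leaves, counted by C_{m−1}; m = 12 gives C_11. So X = C_11 = 58786.
Non-crossing handshake pairings of 2n people are counted by C_n; 20 people gives n = 10. So Y = C_10 = 16796.
X − Y = 58786 − 16796 = 41990.

41990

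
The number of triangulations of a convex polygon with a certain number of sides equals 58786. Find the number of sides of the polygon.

13

Triangulations of a convex m-gon are counted by C_{m−2}. Since C_11 = 58786, the index is 11.
So m − 2 = 11, giving m = 13 sides.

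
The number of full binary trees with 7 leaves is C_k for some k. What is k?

6

A full binary tree with L leaves has L−1 internal nodes and is counted by C_{L−1}; L = 7 gives C_6.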